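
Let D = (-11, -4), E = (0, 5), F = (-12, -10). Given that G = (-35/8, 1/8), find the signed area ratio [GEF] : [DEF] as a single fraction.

1/8

[DEF] = ½·((-11)·(5−(-10)) + 0·(-10−(-4)) + (-12)·(-4−5)) = ½·(-165 + 0 + 108) = -57/2.
[GEF] = ½·((-35/8)·(5−(-10)) + 0·(-10−(1/8)) + (-12)·(1/8−5)) = ½·(-525/8 + 0 + 117/2) = -57/16, so the ratio is (-57/16)/(-57/2) = 1/8.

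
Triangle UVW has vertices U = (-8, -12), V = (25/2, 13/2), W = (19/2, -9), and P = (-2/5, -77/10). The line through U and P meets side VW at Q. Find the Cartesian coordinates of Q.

Barycentric coordinates of P with respect to UVW: (3/5, 1/5, 1/5).
On side VW the U-coordinate is zero; dropping P's U-weight 3/5 and renormalizing the remaining 1/5 : 1/5 gives weights 1/2, 1/2 on V, W.
Q = (1/2)·(25/2, 13/2) + (1/2)·(19/2, -9) = (11, -5/4).

(11, -5/4)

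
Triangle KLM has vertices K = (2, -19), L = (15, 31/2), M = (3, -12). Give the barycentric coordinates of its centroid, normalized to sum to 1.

The centroid is the average of the vertices, so each weight is 1/3.

(1/3, 1/3, 1/3)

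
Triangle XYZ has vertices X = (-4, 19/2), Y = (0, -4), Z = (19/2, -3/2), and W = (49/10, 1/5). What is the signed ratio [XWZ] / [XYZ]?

[XYZ] = ½·((-4)·(-4−(-3/2)) + 0·(-3/2−(19/2)) + (19/2)·(19/2−(-4))) = ½·(10 + 0 + 513/4) = 553/8.
[XWZ] = ½·((-4)·(1/5−(-3/2)) + (49/10)·(-3/2−(19/2)) + (19/2)·(19/2−(1/5))) = ½·(-34/5 − 539/10 + 1767/20) = 553/40, so the ratio is (553/40)/(553/8) = 1/5.

1/5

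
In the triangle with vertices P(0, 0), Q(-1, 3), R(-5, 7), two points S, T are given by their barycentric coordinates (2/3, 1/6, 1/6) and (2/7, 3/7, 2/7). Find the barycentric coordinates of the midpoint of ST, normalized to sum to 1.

Since both coordinate triples sum to 1, the midpoint's barycentrics are the componentwise average.
(2/3+2/7)/2 = 10/21; similarly 25/84 and 19/84.

(10/21, 25/84, 19/84)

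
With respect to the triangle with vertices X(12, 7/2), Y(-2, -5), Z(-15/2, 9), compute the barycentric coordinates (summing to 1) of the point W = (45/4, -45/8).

(3/4, 3/4, -1/2)

Signed area of the reference triangle: [XYZ] = ½·(12·(-5−9) + (-2)·(9−(7/2)) + (-15/2)·(7/2−(-5))) = ½·(-168 − 11 − 255/4) = -971/8.
[WYZ] = ½·((45/4)·(-5−9) + (-2)·(9−(-45/8)) + (-15/2)·(-45/8−(-5))) = ½·(-315/2 − 117/4 + 75/16) = -2913/32, so the X-coordinate is (-2913/32)/(-971/8) = 3/4.
[XWZ] = ½·(12·(-45/8−9) + (45/4)·(9−(7/2)) + (-15/2)·(7/2−(-45/8))) = ½·(-351/2 + 495/8 − 1095/16) = -2913/32, so the Y-coordinate is 3/4.
[XYW] = ½·(12·(-5−(-45/8)) + (-2)·(-45/8−(7/2)) + (45/4)·(7/2−(-5))) = ½·(15/2 + 73/4 + 765/8) = 971/16, so the Z-coordinate is -1/2.
Check: 3/4 + 3/4 − 1/2 = 1.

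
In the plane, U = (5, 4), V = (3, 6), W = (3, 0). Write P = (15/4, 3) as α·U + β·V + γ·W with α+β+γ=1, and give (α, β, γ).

(3/8, 1/4, 3/8)

Signed area of the reference triangle: [UVW] = ½·(5·(6−0) + 3·(0−4) + 3·(4−6)) = ½·(30 − 12 − 6) = 6.
[PVW] = ½·((15/4)·(6−0) + 3·(0−3) + 3·(3−6)) = ½·(45/2 − 9 − 9) = 9/4, so the U-coordinate is (9/4)/6 = 3/8.
[UPW] = ½·(5·(3−0) + (15/4)·(0−4) + 3·(4−3)) = ½·(15 − 15 + 3) = 3/2, so the V-coordinate is 1/4.
[UVP] = ½·(5·(6−3) + 3·(3−4) + (15/4)·(4−6)) = ½·(15 − 3 − 15/2) = 9/4, so the W-coordinate is 3/8.
Check: 3/8 + 1/4 + 3/8 = 1.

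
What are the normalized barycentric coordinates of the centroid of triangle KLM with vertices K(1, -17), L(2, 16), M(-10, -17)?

The centroid is the average of the vertices, so each weight is 1/3.

(1/3, 1/3, 1/3)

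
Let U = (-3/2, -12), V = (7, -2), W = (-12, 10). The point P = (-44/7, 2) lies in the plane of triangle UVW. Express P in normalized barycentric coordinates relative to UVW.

Signed area of the reference triangle: [UVW] = ½·((-3/2)·(-2−10) + 7·(10−(-12)) + (-12)·(-12−(-2))) = ½·(18 + 154 + 120) = 146.
[PVW] = ½·((-44/7)·(-2−10) + 7·(10−2) + (-12)·(2−(-2))) = ½·(528/7 + 56 − 48) = 292/7, so the U-coordinate is (292/7)/146 = 2/7.
[UPW] = ½·((-3/2)·(2−10) + (-44/7)·(10−(-12)) + (-12)·(-12−2)) = ½·(12 − 968/7 + 168) = 146/7, so the V-coordinate is 1/7.
[UVP] = ½·((-3/2)·(-2−2) + 7·(2−(-12)) + (-44/7)·(-12−(-2))) = ½·(6 + 98 + 440/7) = 584/7, so the W-coordinate is 4/7.
Check: 2/7 + 1/7 + 4/7 = 1.

(2/7, 1/7, 4/7)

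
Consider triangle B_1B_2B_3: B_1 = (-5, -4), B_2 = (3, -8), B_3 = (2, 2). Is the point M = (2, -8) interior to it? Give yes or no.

Barycentric coordinates of M: (5/38, 35/38, -1/19).
The three coordinates are positive, positive, negative; a point is interior exactly when all three are positive.

no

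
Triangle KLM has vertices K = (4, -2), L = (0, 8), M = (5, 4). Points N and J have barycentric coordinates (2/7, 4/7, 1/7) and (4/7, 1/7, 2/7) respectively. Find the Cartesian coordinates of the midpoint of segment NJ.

Barycentric coordinates of the midpoint are the average: (3/7, 5/14, 3/14).
Converting: (3/7)·K + (5/14)·L + (3/14)·M = (39/14, 20/7).

(39/14, 20/7)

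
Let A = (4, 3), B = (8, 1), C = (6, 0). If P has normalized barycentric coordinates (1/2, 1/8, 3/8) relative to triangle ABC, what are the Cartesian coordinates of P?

(21/4, 13/8)

P = (1/2)·A + (1/8)·B + (3/8)·C.
x-coordinate: (1/2)·4 + (1/8)·8 + (3/8)·6 = 21/4.
y-coordinate: (1/2)·3 + (1/8)·1 + (3/8)·0 = 13/8.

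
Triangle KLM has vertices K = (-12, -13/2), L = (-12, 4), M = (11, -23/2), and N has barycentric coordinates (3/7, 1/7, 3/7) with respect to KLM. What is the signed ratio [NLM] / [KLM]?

3/7

The signed ratio [NLM]/[KLM] equals the barycentric coordinate of N at vertex K, which is 3/7.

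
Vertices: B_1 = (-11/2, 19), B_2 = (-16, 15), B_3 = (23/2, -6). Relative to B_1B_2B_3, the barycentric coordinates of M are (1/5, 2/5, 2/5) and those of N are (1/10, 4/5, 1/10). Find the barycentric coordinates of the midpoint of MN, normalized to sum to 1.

(3/20, 3/5, 1/4)

Since both coordinate triples sum to 1, the midpoint's barycentrics are the componentwise average.
(1/5+1/10)/2 = 3/20; similarly 3/5 and 1/4.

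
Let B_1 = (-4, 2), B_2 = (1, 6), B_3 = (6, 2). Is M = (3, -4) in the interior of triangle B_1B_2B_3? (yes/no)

Barycentric coordinates of M: (21/20, -3/2, 29/20).
The three coordinates are positive, negative, positive; a point is interior exactly when all three are positive.

no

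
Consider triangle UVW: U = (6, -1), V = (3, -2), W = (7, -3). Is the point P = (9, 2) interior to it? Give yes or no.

no

Barycentric coordinates of P: (22/7, -9/7, -6/7).
The three coordinates are positive, negative, negative; a point is interior exactly when all three are positive.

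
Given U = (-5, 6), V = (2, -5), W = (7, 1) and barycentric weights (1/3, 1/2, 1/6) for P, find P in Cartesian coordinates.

(1/2, -1/3)

P = (1/3)·U + (1/2)·V + (1/6)·W.
x-coordinate: (1/3)·(-5) + (1/2)·2 + (1/6)·7 = 1/2.
y-coordinate: (1/3)·6 + (1/2)·(-5) + (1/6)·1 = -1/3.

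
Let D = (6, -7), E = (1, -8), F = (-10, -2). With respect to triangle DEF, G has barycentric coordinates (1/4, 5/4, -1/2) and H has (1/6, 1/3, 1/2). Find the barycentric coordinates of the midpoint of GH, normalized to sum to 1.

(5/24, 19/24, 0)

Since both coordinate triples sum to 1, the midpoint's barycentrics are the componentwise average.
(1/4+1/6)/2 = 5/24; similarly 19/24 and 0.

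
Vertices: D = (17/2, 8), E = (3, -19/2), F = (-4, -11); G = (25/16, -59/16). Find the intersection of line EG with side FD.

Barycentric coordinates of G with respect to DEF: (3/8, 1/8, 1/2).
On side FD the E-coordinate is zero; dropping G's E-weight 1/8 and renormalizing the remaining 1/2 : 3/8 gives weights 4/7, 3/7 on F, D.
H = (4/7)·(-4, -11) + (3/7)·(17/2, 8) = (19/14, -20/7).

(19/14, -20/7)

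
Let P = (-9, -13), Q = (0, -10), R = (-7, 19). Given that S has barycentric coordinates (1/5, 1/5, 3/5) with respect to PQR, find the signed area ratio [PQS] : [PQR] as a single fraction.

The signed ratio [PQS]/[PQR] equals the barycentric coordinate of S at vertex R, which is 3/5.

3/5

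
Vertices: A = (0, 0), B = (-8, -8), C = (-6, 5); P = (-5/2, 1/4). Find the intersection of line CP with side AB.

Barycentric coordinates of P with respect to ABC: (5/8, 1/8, 1/4).
On side AB the C-coordinate is zero; dropping P's C-weight 1/4 and renormalizing the remaining 5/8 : 1/8 gives weights 5/6, 1/6 on A, B.
Q = (5/6)·(0, 0) + (1/6)·(-8, -8) = (-4/3, -4/3).

(-4/3, -4/3)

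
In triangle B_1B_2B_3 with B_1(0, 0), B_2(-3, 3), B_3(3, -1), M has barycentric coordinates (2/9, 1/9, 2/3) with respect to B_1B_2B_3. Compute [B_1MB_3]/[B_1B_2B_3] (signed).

The signed ratio [B_1MB_3]/[B_1B_2B_3] equals the barycentric coordinate of M at vertex B_2, which is 1/9.

1/9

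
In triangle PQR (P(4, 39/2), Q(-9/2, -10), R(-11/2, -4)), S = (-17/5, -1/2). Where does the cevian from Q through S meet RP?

(-25/8, 15/8)

Barycentric coordinates of S with respect to PQR: (1/5, 1/5, 3/5).
On side RP the Q-coordinate is zero; dropping S's Q-weight 1/5 and renormalizing the remaining 3/5 : 1/5 gives weights 3/4, 1/4 on R, P.
T = (3/4)·(-11/2, -4) + (1/4)·(4, 39/2) = (-25/8, 15/8).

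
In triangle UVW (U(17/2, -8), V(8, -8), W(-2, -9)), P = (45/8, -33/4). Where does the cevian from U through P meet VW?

(14/3, -25/3)

Barycentric coordinates of P with respect to UVW: (1/4, 1/2, 1/4).
On side VW the U-coordinate is zero; dropping P's U-weight 1/4 and renormalizing the remaining 1/2 : 1/4 gives weights 2/3, 1/3 on V, W.
Q = (2/3)·(8, -8) + (1/3)·(-2, -9) = (14/3, -25/3).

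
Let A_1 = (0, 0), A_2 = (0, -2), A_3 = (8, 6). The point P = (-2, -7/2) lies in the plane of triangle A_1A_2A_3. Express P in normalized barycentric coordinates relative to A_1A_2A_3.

(1/4, 1, -1/4)

Signed area of the reference triangle: [A_1A_2A_3] = ½·(0·(-2−6) + 0·(6−0) + 8·(0−(-2))) = ½·(0 + 0 + 16) = 8.
[PA_2A_3] = ½·((-2)·(-2−6) + 0·(6−(-7/2)) + 8·(-7/2−(-2))) = ½·(16 + 0 − 12) = 2, so the A_1-coordinate is 2/8 = 1/4.
[A_1PA_3] = ½·(0·(-7/2−6) + (-2)·(6−0) + 8·(0−(-7/2))) = ½·(0 − 12 + 28) = 8, so the A_2-coordinate is 1.
[A_1A_2P] = ½·(0·(-2−(-7/2)) + 0·(-7/2−0) + (-2)·(0−(-2))) = ½·(0 + 0 − 4) = -2, so the A_3-coordinate is -1/4.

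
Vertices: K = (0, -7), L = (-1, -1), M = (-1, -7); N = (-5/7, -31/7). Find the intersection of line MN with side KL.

Barycentric coordinates of N with respect to KLM: (2/7, 3/7, 2/7).
On side KL the M-coordinate is zero; dropping N's M-weight 2/7 and renormalizing the remaining 2/7 : 3/7 gives weights 2/5, 3/5 on K, L.
J = (2/5)·(0, -7) + (3/5)·(-1, -1) = (-3/5, -17/5).

(-3/5, -17/5)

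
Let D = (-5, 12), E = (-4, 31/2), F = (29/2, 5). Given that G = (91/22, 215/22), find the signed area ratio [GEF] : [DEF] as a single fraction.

[DEF] = ½·((-5)·(31/2−5) + (-4)·(5−12) + (29/2)·(12−(31/2))) = ½·(-105/2 + 28 − 203/4) = -301/8.
[GEF] = ½·((91/22)·(31/2−5) + (-4)·(5−(215/22)) + (29/2)·(215/22−(31/2))) = ½·(1911/44 + 210/11 − 1827/22) = -903/88, so the ratio is (-903/88)/(-301/8) = 3/11.

3/11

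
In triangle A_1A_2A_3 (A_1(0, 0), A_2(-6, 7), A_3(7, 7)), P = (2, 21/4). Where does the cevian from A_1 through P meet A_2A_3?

(8/3, 7)

Barycentric coordinates of P with respect to A_1A_2A_3: (1/4, 1/4, 1/2).
On side A_2A_3 the A_1-coordinate is zero; dropping P's A_1-weight 1/4 and renormalizing the remaining 1/4 : 1/2 gives weights 1/3, 2/3 on A_2, A_3.
Q = (1/3)·(-6, 7) + (2/3)·(7, 7) = (8/3, 7).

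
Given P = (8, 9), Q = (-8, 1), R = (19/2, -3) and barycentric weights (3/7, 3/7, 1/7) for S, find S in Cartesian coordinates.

S = (3/7)·P + (3/7)·Q + (1/7)·R.
x-coordinate: (3/7)·8 + (3/7)·(-8) + (1/7)·(19/2) = 19/14.
y-coordinate: (3/7)·9 + (3/7)·1 + (1/7)·(-3) = 27/7.

(19/14, 27/7)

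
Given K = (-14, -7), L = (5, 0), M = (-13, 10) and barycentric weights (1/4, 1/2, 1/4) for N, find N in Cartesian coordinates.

N = (1/4)·K + (1/2)·L + (1/4)·M.
x-coordinate: (1/4)·(-14) + (1/2)·5 + (1/4)·(-13) = -17/4.
y-coordinate: (1/4)·(-7) + (1/2)·0 + (1/4)·10 = 3/4.

(-17/4, 3/4)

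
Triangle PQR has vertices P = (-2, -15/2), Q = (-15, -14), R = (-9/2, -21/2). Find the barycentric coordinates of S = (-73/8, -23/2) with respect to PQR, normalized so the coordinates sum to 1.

(1/4, 1/2, 1/4)

Signed area of the reference triangle: [PQR] = ½·((-2)·(-14−(-21/2)) + (-15)·(-21/2−(-15/2)) + (-9/2)·(-15/2−(-14))) = ½·(7 + 45 − 117/4) = 91/8.
[SQR] = ½·((-73/8)·(-14−(-21/2)) + (-15)·(-21/2−(-23/2)) + (-9/2)·(-23/2−(-14))) = ½·(511/16 − 15 − 45/4) = 91/32, so the P-coordinate is (91/32)/(91/8) = 1/4.
[PSR] = ½·((-2)·(-23/2−(-21/2)) + (-73/8)·(-21/2−(-15/2)) + (-9/2)·(-15/2−(-23/2))) = ½·(2 + 219/8 − 18) = 91/16, so the Q-coordinate is 1/2.
[PQS] = ½·((-2)·(-14−(-23/2)) + (-15)·(-23/2−(-15/2)) + (-73/8)·(-15/2−(-14))) = ½·(5 + 60 − 949/16) = 91/32, so the R-coordinate is 1/4.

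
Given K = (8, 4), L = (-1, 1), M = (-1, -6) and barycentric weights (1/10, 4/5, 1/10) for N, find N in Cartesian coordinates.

(-1/10, 3/5)

N = (1/10)·K + (4/5)·L + (1/10)·M.
x-coordinate: (1/10)·8 + (4/5)·(-1) + (1/10)·(-1) = -1/10.
y-coordinate: (1/10)·4 + (4/5)·1 + (1/10)·(-6) = 3/5.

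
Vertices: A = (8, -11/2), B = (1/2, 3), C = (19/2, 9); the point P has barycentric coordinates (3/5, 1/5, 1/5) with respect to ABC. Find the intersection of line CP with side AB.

Line CP meets AB where the C-coordinate vanishes; zeroing P's C-weight and renormalizing leaves A, B-weights 3/5 : 1/5 → (3/4, 1/4).
So Q = (3/4)·A + (1/4)·B = (49/8, -27/8).

(49/8, -27/8)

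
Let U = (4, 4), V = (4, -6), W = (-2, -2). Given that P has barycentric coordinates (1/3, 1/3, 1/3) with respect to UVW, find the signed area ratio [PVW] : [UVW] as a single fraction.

1/3

The signed ratio [PVW]/[UVW] equals the barycentric coordinate of P at vertex U, which is 1/3.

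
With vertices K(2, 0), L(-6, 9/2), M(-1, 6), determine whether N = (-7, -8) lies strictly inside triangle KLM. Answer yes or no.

Barycentric coordinates of N: (122/69, 52/23, -209/69).
The three coordinates are positive, positive, negative; a point is interior exactly when all three are positive.

no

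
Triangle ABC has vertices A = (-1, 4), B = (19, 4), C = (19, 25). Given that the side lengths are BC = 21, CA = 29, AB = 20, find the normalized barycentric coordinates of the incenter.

The incenter has barycentric coordinates proportional to the opposite side lengths: (21 : 29 : 20).
Normalizing by 21+29+20 = 70 gives (3/10, 29/70, 2/7).

(3/10, 29/70, 2/7)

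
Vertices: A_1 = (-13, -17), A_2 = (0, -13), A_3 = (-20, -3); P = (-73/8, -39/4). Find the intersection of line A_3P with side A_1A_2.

(-13/5, -69/5)

Barycentric coordinates of P with respect to A_1A_2A_3: (1/8, 1/2, 3/8).
On side A_1A_2 the A_3-coordinate is zero; dropping P's A_3-weight 3/8 and renormalizing the remaining 1/8 : 1/2 gives weights 1/5, 4/5 on A_1, A_2.
Q = (1/5)·(-13, -17) + (4/5)·(0, -13) = (-13/5, -69/5).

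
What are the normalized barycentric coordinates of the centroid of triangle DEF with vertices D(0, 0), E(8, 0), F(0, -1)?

(1/3, 1/3, 1/3)

The centroid is the average of the vertices, so each weight is 1/3.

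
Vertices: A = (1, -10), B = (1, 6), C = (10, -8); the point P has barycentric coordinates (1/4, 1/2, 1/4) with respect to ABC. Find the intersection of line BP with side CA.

Line BP meets CA where the B-coordinate vanishes; zeroing P's B-weight and renormalizing leaves C, A-weights 1/4 : 1/4 → (1/2, 1/2).
So Q = (1/2)·C + (1/2)·A = (11/2, -9).

(11/2, -9)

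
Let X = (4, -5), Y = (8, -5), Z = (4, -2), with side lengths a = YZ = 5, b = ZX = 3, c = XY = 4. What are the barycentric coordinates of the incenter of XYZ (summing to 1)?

(5/12, 1/4, 1/3)

The incenter has barycentric coordinates proportional to the opposite side lengths: (5 : 3 : 4).
Normalizing by 5+3+4 = 12 gives (5/12, 1/4, 1/3).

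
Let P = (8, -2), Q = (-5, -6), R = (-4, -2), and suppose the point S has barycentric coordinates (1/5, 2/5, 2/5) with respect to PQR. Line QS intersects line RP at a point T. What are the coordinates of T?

(0, -2)

Line QS meets RP where the Q-coordinate vanishes; zeroing S's Q-weight and renormalizing leaves R, P-weights 2/5 : 1/5 → (2/3, 1/3).
So T = (2/3)·R + (1/3)·P = (0, -2).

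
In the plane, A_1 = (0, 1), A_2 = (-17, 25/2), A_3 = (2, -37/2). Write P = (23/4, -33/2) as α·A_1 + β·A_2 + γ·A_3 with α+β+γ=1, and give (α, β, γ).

(1/2, -1/4, 3/4)

Signed area of the reference triangle: [A_1A_2A_3] = ½·(0·(25/2−(-37/2)) + (-17)·(-37/2−1) + 2·(1−(25/2))) = ½·(0 + 663/2 − 23) = 617/4.
[PA_2A_3] = ½·((23/4)·(25/2−(-37/2)) + (-17)·(-37/2−(-33/2)) + 2·(-33/2−(25/2))) = ½·(713/4 + 34 − 58) = 617/8, so the A_1-coordinate is (617/8)/(617/4) = 1/2.
[A_1PA_3] = ½·(0·(-33/2−(-37/2)) + (23/4)·(-37/2−1) + 2·(1−(-33/2))) = ½·(0 − 897/8 + 35) = -617/16, so the A_2-coordinate is -1/4.
[A_1A_2P] = ½·(0·(25/2−(-33/2)) + (-17)·(-33/2−1) + (23/4)·(1−(25/2))) = ½·(0 + 595/2 − 529/8) = 1851/16, so the A_3-coordinate is 3/4.
Check: 1/2 − 1/4 + 3/4 = 1.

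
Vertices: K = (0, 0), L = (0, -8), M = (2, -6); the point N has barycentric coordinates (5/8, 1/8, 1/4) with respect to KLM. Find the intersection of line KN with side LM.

(4/3, -20/3)

Line KN meets LM where the K-coordinate vanishes; zeroing N's K-weight and renormalizing leaves L, M-weights 1/8 : 1/4 → (1/3, 2/3).
So J = (1/3)·L + (2/3)·M = (4/3, -20/3).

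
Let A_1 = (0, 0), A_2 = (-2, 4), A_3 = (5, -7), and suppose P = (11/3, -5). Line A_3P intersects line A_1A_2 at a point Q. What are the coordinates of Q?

Barycentric coordinates of P with respect to A_1A_2A_3: (1/9, 1/9, 7/9).
On side A_1A_2 the A_3-coordinate is zero; dropping P's A_3-weight 7/9 and renormalizing the remaining 1/9 : 1/9 gives weights 1/2, 1/2 on A_1, A_2.
Q = (1/2)·(0, 0) + (1/2)·(-2, 4) = (-1, 2).

(-1, 2)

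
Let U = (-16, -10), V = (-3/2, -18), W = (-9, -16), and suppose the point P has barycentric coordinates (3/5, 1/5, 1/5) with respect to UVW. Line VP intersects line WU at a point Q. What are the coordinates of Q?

Line VP meets WU where the V-coordinate vanishes; zeroing P's V-weight and renormalizing leaves W, U-weights 1/5 : 3/5 → (1/4, 3/4).
So Q = (1/4)·W + (3/4)·U = (-57/4, -23/2).

(-57/4, -23/2)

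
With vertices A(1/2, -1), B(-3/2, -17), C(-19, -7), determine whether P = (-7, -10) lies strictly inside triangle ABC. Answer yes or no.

Barycentric coordinates of P: (9/40, 87/200, 17/50).
The three coordinates are positive, positive, positive; a point is interior exactly when all three are positive.

yes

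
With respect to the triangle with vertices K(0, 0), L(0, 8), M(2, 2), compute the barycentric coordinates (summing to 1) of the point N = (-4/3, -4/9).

Signed area of the reference triangle: [KLM] = ½·(0·(8−2) + 0·(2−0) + 2·(0−8)) = ½·(0 + 0 − 16) = -8.
[NLM] = ½·((-4/3)·(8−2) + 0·(2−(-4/9)) + 2·(-4/9−8)) = ½·(-8 + 0 − 152/9) = -112/9, so the K-coordinate is (-112/9)/(-8) = 14/9.
[KNM] = ½·(0·(-4/9−2) + (-4/3)·(2−0) + 2·(0−(-4/9))) = ½·(0 − 8/3 + 8/9) = -8/9, so the L-coordinate is 1/9.
[KLN] = ½·(0·(8−(-4/9)) + 0·(-4/9−0) + (-4/3)·(0−8)) = ½·(0 + 0 + 32/3) = 16/3, so the M-coordinate is -2/3.
Check: 14/9 + 1/9 − 2/3 = 1.

(14/9, 1/9, -2/3)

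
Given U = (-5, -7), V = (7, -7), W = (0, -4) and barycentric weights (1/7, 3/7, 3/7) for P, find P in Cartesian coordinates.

(16/7, -40/7)

P = (1/7)·U + (3/7)·V + (3/7)·W.
x-coordinate: (1/7)·(-5) + (3/7)·7 + (3/7)·0 = 16/7.
y-coordinate: (1/7)·(-7) + (3/7)·(-7) + (3/7)·(-4) = -40/7.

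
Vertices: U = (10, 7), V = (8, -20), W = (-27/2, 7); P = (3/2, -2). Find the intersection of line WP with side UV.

(9, -13/2)

Barycentric coordinates of P with respect to UVW: (1/3, 1/3, 1/3).
On side UV the W-coordinate is zero; dropping P's W-weight 1/3 and renormalizing the remaining 1/3 : 1/3 gives weights 1/2, 1/2 on U, V.
Q = (1/2)·(10, 7) + (1/2)·(8, -20) = (9, -13/2).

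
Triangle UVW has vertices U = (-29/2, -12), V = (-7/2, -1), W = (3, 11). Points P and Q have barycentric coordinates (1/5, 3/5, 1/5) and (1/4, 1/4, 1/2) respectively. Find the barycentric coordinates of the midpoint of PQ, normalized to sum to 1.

(9/40, 17/40, 7/20)

Since both coordinate triples sum to 1, the midpoint's barycentrics are the componentwise average.
(1/5+1/4)/2 = 9/40; similarly 17/40 and 7/20.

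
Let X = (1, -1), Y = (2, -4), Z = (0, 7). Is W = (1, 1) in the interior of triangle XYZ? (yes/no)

Barycentric coordinates of W: (1/5, 2/5, 2/5).
The three coordinates are positive, positive, positive; a point is interior exactly when all three are positive.

yes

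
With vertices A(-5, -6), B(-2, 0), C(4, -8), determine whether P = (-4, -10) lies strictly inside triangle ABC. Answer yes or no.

Barycentric coordinates of P: (19/15, -17/30, 3/10).
The three coordinates are positive, negative, positive; a point is interior exactly when all three are positive.

no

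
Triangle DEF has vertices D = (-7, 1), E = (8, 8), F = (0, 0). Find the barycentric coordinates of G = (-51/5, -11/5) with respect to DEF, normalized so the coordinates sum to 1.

(1, -2/5, 2/5)

Signed area of the reference triangle: [DEF] = ½·((-7)·(8−0) + 8·(0−1) + 0·(1−8)) = ½·(-56 − 8 + 0) = -32.
[GEF] = ½·((-51/5)·(8−0) + 8·(0−(-11/5)) + 0·(-11/5−8)) = ½·(-408/5 + 88/5 + 0) = -32, so the D-coordinate is (-32)/(-32) = 1.
[DGF] = ½·((-7)·(-11/5−0) + (-51/5)·(0−1) + 0·(1−(-11/5))) = ½·(77/5 + 51/5 + 0) = 64/5, so the E-coordinate is -2/5.
[DEG] = ½·((-7)·(8−(-11/5)) + 8·(-11/5−1) + (-51/5)·(1−8)) = ½·(-357/5 − 128/5 + 357/5) = -64/5, so the F-coordinate is 2/5.
Check: 1 − 2/5 + 2/5 = 1.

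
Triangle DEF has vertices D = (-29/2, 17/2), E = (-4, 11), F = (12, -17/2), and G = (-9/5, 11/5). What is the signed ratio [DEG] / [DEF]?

2/5

[DEF] = ½·((-29/2)·(11−(-17/2)) + (-4)·(-17/2−(17/2)) + 12·(17/2−11)) = ½·(-1131/4 + 68 − 30) = -979/8.
[DEG] = ½·((-29/2)·(11−(11/5)) + (-4)·(11/5−(17/2)) + (-9/5)·(17/2−11)) = ½·(-638/5 + 126/5 + 9/2) = -979/20, so the ratio is (-979/20)/(-979/8) = 2/5.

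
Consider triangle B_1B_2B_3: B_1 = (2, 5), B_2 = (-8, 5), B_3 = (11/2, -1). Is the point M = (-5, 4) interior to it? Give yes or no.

yes

Barycentric coordinates of M: (3/40, 91/120, 1/6).
The three coordinates are positive, positive, positive; a point is interior exactly when all three are positive.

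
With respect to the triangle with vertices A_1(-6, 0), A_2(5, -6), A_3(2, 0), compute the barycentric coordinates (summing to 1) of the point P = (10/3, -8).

Signed area of the reference triangle: [A_1A_2A_3] = ½·((-6)·(-6−0) + 5·(0−0) + 2·(0−(-6))) = ½·(36 + 0 + 12) = 24.
[PA_2A_3] = ½·((10/3)·(-6−0) + 5·(0−(-8)) + 2·(-8−(-6))) = ½·(-20 + 40 − 4) = 8, so the A_1-coordinate is 8/24 = 1/3.
[A_1PA_3] = ½·((-6)·(-8−0) + (10/3)·(0−0) + 2·(0−(-8))) = ½·(48 + 0 + 16) = 32, so the A_2-coordinate is 4/3.
[A_1A_2P] = ½·((-6)·(-6−(-8)) + 5·(-8−0) + (10/3)·(0−(-6))) = ½·(-12 − 40 + 20) = -16, so the A_3-coordinate is -2/3.
Check: 1/3 + 4/3 − 2/3 = 1.

(1/3, 4/3, -2/3)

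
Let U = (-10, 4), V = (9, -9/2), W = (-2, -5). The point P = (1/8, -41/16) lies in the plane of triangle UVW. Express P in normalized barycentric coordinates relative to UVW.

Signed area of the reference triangle: [UVW] = ½·((-10)·(-9/2−(-5)) + 9·(-5−4) + (-2)·(4−(-9/2))) = ½·(-5 − 81 − 17) = -103/2.
[PVW] = ½·((1/8)·(-9/2−(-5)) + 9·(-5−(-41/16)) + (-2)·(-41/16−(-9/2))) = ½·(1/16 − 351/16 − 31/8) = -103/8, so the U-coordinate is (-103/8)/(-103/2) = 1/4.
[UPW] = ½·((-10)·(-41/16−(-5)) + (1/8)·(-5−4) + (-2)·(4−(-41/16))) = ½·(-195/8 − 9/8 − 105/8) = -309/16, so the V-coordinate is 3/8.
[UVP] = ½·((-10)·(-9/2−(-41/16)) + 9·(-41/16−4) + (1/8)·(4−(-9/2))) = ½·(155/8 − 945/16 + 17/16) = -309/16, so the W-coordinate is 3/8.
Check: 1/4 + 3/8 + 3/8 = 1.

(1/4, 3/8, 3/8)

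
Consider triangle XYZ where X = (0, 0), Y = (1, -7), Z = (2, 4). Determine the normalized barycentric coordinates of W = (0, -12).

Signed area of the reference triangle: [XYZ] = ½·(0·(-7−4) + 1·(4−0) + 2·(0−(-7))) = ½·(0 + 4 + 14) = 9.
[WYZ] = ½·(0·(-7−4) + 1·(4−(-12)) + 2·(-12−(-7))) = ½·(0 + 16 − 10) = 3, so the X-coordinate is 3/9 = 1/3.
[XWZ] = ½·(0·(-12−4) + 0·(4−0) + 2·(0−(-12))) = ½·(0 + 0 + 24) = 12, so the Y-coordinate is 4/3.
[XYW] = ½·(0·(-7−(-12)) + 1·(-12−0) + 0·(0−(-7))) = ½·(0 − 12 + 0) = -6, so the Z-coordinate is -2/3.
Check: 1/3 + 4/3 − 2/3 = 1.

(1/3, 4/3, -2/3)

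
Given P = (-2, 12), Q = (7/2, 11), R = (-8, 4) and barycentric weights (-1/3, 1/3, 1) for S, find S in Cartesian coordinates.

S = (-1/3)·P + (1/3)·Q + 1·R.
x-coordinate: (-1/3)·(-2) + (1/3)·(7/2) + 1·(-8) = -37/6.
y-coordinate: (-1/3)·12 + (1/3)·11 + 1·4 = 11/3.

(-37/6, 11/3)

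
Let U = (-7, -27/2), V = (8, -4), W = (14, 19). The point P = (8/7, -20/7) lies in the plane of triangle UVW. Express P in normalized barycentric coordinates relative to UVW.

Signed area of the reference triangle: [UVW] = ½·((-7)·(-4−19) + 8·(19−(-27/2)) + 14·(-27/2−(-4))) = ½·(161 + 260 − 133) = 144.
[PVW] = ½·((8/7)·(-4−19) + 8·(19−(-20/7)) + 14·(-20/7−(-4))) = ½·(-184/7 + 1224/7 + 16) = 576/7, so the U-coordinate is (576/7)/144 = 4/7.
[UPW] = ½·((-7)·(-20/7−19) + (8/7)·(19−(-27/2)) + 14·(-27/2−(-20/7))) = ½·(153 + 260/7 − 149) = 144/7, so the V-coordinate is 1/7.
[UVP] = ½·((-7)·(-4−(-20/7)) + 8·(-20/7−(-27/2)) + (8/7)·(-27/2−(-4))) = ½·(8 + 596/7 − 76/7) = 288/7, so the W-coordinate is 2/7.

(4/7, 1/7, 2/7)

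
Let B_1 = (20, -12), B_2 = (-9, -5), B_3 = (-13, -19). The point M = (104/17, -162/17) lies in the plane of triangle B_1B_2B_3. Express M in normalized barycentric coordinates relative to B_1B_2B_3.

(9/17, 7/17, 1/17)

Signed area of the reference triangle: [B_1B_2B_3] = ½·(20·(-5−(-19)) + (-9)·(-19−(-12)) + (-13)·(-12−(-5))) = ½·(280 + 63 + 91) = 217.
[MB_2B_3] = ½·((104/17)·(-5−(-19)) + (-9)·(-19−(-162/17)) + (-13)·(-162/17−(-5))) = ½·(1456/17 + 1449/17 + 1001/17) = 1953/17, so the B_1-coordinate is (1953/17)/217 = 9/17.
[B_1MB_3] = ½·(20·(-162/17−(-19)) + (104/17)·(-19−(-12)) + (-13)·(-12−(-162/17))) = ½·(3220/17 − 728/17 + 546/17) = 1519/17, so the B_2-coordinate is 7/17.
[B_1B_2M] = ½·(20·(-5−(-162/17)) + (-9)·(-162/17−(-12)) + (104/17)·(-12−(-5))) = ½·(1540/17 − 378/17 − 728/17) = 217/17, so the B_3-coordinate is 1/17.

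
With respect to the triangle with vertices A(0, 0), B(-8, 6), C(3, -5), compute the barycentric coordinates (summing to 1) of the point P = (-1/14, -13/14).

(1/2, 1/7, 5/14)

Signed area of the reference triangle: [ABC] = ½·(0·(6−(-5)) + (-8)·(-5−0) + 3·(0−6)) = ½·(0 + 40 − 18) = 11.
[PBC] = ½·((-1/14)·(6−(-5)) + (-8)·(-5−(-13/14)) + 3·(-13/14−6)) = ½·(-11/14 + 228/7 − 291/14) = 11/2, so the A-coordinate is (11/2)/11 = 1/2.
[APC] = ½·(0·(-13/14−(-5)) + (-1/14)·(-5−0) + 3·(0−(-13/14))) = ½·(0 + 5/14 + 39/14) = 11/7, so the B-coordinate is 1/7.
[ABP] = ½·(0·(6−(-13/14)) + (-8)·(-13/14−0) + (-1/14)·(0−6)) = ½·(0 + 52/7 + 3/7) = 55/14, so the C-coordinate is 5/14.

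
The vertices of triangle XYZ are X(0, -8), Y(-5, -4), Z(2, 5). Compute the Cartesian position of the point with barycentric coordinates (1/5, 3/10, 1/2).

(-1/2, -3/10)

W = (1/5)·X + (3/10)·Y + (1/2)·Z.
x-coordinate: (1/5)·0 + (3/10)·(-5) + (1/2)·2 = -1/2.
y-coordinate: (1/5)·(-8) + (3/10)·(-4) + (1/2)·5 = -3/10.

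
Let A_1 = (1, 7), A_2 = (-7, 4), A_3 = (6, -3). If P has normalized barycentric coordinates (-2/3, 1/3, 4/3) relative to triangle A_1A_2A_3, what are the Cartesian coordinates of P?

(5, -22/3)

P = (-2/3)·A_1 + (1/3)·A_2 + (4/3)·A_3.
x-coordinate: (-2/3)·1 + (1/3)·(-7) + (4/3)·6 = 5.
y-coordinate: (-2/3)·7 + (1/3)·4 + (4/3)·(-3) = -22/3.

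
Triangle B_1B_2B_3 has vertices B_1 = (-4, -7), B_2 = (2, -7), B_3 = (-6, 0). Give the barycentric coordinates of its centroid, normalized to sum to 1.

The centroid is the average of the vertices, so each weight is 1/3.

(1/3, 1/3, 1/3)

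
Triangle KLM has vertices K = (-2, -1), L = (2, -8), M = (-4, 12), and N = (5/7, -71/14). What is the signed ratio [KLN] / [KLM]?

[KLM] = ½·((-2)·(-8−12) + 2·(12−(-1)) + (-4)·(-1−(-8))) = ½·(40 + 26 − 28) = 19.
[KLN] = ½·((-2)·(-8−(-71/14)) + 2·(-71/14−(-1)) + (5/7)·(-1−(-8))) = ½·(41/7 − 57/7 + 5) = 19/14, so the ratio is (19/14)/19 = 1/14.

1/14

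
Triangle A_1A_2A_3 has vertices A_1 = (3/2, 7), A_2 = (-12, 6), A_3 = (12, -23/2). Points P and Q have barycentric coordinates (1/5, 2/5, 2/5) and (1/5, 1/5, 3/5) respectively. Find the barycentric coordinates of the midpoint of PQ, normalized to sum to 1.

Since both coordinate triples sum to 1, the midpoint's barycentrics are the componentwise average.
(1/5+1/5)/2 = 1/5; similarly 3/10 and 1/2.

(1/5, 3/10, 1/2)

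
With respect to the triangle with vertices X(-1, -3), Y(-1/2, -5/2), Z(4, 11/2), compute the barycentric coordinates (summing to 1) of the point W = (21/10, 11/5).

(1/5, 1/5, 3/5)

Signed area of the reference triangle: [XYZ] = ½·((-1)·(-5/2−(11/2)) + (-1/2)·(11/2−(-3)) + 4·(-3−(-5/2))) = ½·(8 − 17/4 − 2) = 7/8.
[WYZ] = ½·((21/10)·(-5/2−(11/2)) + (-1/2)·(11/2−(11/5)) + 4·(11/5−(-5/2))) = ½·(-84/5 − 33/20 + 94/5) = 7/40, so the X-coordinate is (7/40)/(7/8) = 1/5.
[XWZ] = ½·((-1)·(11/5−(11/2)) + (21/10)·(11/2−(-3)) + 4·(-3−(11/5))) = ½·(33/10 + 357/20 − 104/5) = 7/40, so the Y-coordinate is 1/5.
[XYW] = ½·((-1)·(-5/2−(11/5)) + (-1/2)·(11/5−(-3)) + (21/10)·(-3−(-5/2))) = ½·(47/10 − 13/5 − 21/20) = 21/40, so the Z-coordinate is 3/5.
Check: 1/5 + 1/5 + 3/5 = 1.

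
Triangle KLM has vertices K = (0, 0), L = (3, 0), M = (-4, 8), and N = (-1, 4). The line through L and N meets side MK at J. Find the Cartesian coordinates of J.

Barycentric coordinates of N with respect to KLM: (1/6, 1/3, 1/2).
On side MK the L-coordinate is zero; dropping N's L-weight 1/3 and renormalizing the remaining 1/2 : 1/6 gives weights 3/4, 1/4 on M, K.
J = (3/4)·(-4, 8) + (1/4)·(0, 0) = (-3, 6).

(-3, 6)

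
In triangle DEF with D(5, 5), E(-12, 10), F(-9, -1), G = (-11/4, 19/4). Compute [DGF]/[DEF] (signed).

[DEF] = ½·(5·(10−(-1)) + (-12)·(-1−5) + (-9)·(5−10)) = ½·(55 + 72 + 45) = 86.
[DGF] = ½·(5·(19/4−(-1)) + (-11/4)·(-1−5) + (-9)·(5−(19/4))) = ½·(115/4 + 33/2 − 9/4) = 43/2, so the ratio is (43/2)/86 = 1/4.

1/4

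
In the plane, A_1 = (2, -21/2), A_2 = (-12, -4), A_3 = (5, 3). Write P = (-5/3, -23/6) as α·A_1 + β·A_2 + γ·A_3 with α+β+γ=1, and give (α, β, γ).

Signed area of the reference triangle: [A_1A_2A_3] = ½·(2·(-4−3) + (-12)·(3−(-21/2)) + 5·(-21/2−(-4))) = ½·(-14 − 162 − 65/2) = -417/4.
[PA_2A_3] = ½·((-5/3)·(-4−3) + (-12)·(3−(-23/6)) + 5·(-23/6−(-4))) = ½·(35/3 − 82 + 5/6) = -139/4, so the A_1-coordinate is (-139/4)/(-417/4) = 1/3.
[A_1PA_3] = ½·(2·(-23/6−3) + (-5/3)·(3−(-21/2)) + 5·(-21/2−(-23/6))) = ½·(-41/3 − 45/2 − 100/3) = -139/4, so the A_2-coordinate is 1/3.
[A_1A_2P] = ½·(2·(-4−(-23/6)) + (-12)·(-23/6−(-21/2)) + (-5/3)·(-21/2−(-4))) = ½·(-1/3 − 80 + 65/6) = -139/4, so the A_3-coordinate is 1/3.

(1/3, 1/3, 1/3)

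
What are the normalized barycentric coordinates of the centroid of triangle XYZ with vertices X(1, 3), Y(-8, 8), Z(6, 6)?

(1/3, 1/3, 1/3)

The centroid is the average of the vertices, so each weight is 1/3.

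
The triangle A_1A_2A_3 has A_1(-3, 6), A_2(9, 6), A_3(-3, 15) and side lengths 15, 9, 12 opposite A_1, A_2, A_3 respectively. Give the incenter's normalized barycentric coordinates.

The incenter has barycentric coordinates proportional to the opposite side lengths: (15 : 9 : 12).
Normalizing by 15+9+12 = 36 gives (5/12, 1/4, 1/3).

(5/12, 1/4, 1/3)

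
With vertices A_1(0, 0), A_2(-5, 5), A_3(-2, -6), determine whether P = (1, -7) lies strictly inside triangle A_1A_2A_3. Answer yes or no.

no

Barycentric coordinates of P: (3/4, -1/2, 3/4).
The three coordinates are positive, negative, positive; a point is interior exactly when all three are positive.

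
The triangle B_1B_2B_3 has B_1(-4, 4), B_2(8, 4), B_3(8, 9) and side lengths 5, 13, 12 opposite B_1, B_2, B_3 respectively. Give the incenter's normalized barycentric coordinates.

(1/6, 13/30, 2/5)

The incenter has barycentric coordinates proportional to the opposite side lengths: (5 : 13 : 12).
Normalizing by 5+13+12 = 30 gives (1/6, 13/30, 2/5).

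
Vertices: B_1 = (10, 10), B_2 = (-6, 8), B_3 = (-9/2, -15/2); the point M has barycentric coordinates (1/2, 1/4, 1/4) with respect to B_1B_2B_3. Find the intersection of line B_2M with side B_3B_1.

(31/6, 25/6)

Line B_2M meets B_3B_1 where the B_2-coordinate vanishes; zeroing M's B_2-weight and renormalizing leaves B_3, B_1-weights 1/4 : 1/2 → (1/3, 2/3).
So N = (1/3)·B_3 + (2/3)·B_1 = (31/6, 25/6).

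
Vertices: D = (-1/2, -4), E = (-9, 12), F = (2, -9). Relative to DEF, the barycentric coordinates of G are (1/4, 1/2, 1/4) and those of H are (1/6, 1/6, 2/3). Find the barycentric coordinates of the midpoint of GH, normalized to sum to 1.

Since both coordinate triples sum to 1, the midpoint's barycentrics are the componentwise average.
(1/4+1/6)/2 = 5/24; similarly 1/3 and 11/24.

(5/24, 1/3, 11/24)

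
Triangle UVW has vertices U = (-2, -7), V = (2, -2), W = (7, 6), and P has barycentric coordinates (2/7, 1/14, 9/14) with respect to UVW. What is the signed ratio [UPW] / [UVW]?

1/14

The signed ratio [UPW]/[UVW] equals the barycentric coordinate of P at vertex V, which is 1/14.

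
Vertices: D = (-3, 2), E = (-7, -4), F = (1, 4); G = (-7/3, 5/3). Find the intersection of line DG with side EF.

(-5/3, 4/3)

Barycentric coordinates of G with respect to DEF: (1/2, 1/6, 1/3).
On side EF the D-coordinate is zero; dropping G's D-weight 1/2 and renormalizing the remaining 1/6 : 1/3 gives weights 1/3, 2/3 on E, F.
H = (1/3)·(-7, -4) + (2/3)·(1, 4) = (-5/3, 4/3).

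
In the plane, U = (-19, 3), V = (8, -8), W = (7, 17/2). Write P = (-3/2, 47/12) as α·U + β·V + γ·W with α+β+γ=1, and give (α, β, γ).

Signed area of the reference triangle: [UVW] = ½·((-19)·(-8−(17/2)) + 8·(17/2−3) + 7·(3−(-8))) = ½·(627/2 + 44 + 77) = 869/4.
[PVW] = ½·((-3/2)·(-8−(17/2)) + 8·(17/2−(47/12)) + 7·(47/12−(-8))) = ½·(99/4 + 110/3 + 1001/12) = 869/12, so the U-coordinate is (869/12)/(869/4) = 1/3.
[UPW] = ½·((-19)·(47/12−(17/2)) + (-3/2)·(17/2−3) + 7·(3−(47/12))) = ½·(1045/12 − 33/4 − 77/12) = 869/24, so the V-coordinate is 1/6.
[UVP] = ½·((-19)·(-8−(47/12)) + 8·(47/12−3) + (-3/2)·(3−(-8))) = ½·(2717/12 + 22/3 − 33/2) = 869/8, so the W-coordinate is 1/2.
Check: 1/3 + 1/6 + 1/2 = 1.

(1/3, 1/6, 1/2)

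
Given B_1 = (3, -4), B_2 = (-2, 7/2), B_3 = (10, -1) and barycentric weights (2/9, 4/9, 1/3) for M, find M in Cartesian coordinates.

(28/9, 1/3)

M = (2/9)·B_1 + (4/9)·B_2 + (1/3)·B_3.
x-coordinate: (2/9)·3 + (4/9)·(-2) + (1/3)·10 = 28/9.
y-coordinate: (2/9)·(-4) + (4/9)·(7/2) + (1/3)·(-1) = 1/3.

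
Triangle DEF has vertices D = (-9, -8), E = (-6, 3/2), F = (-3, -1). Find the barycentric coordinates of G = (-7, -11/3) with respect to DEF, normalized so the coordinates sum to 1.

Signed area of the reference triangle: [DEF] = ½·((-9)·(3/2−(-1)) + (-6)·(-1−(-8)) + (-3)·(-8−(3/2))) = ½·(-45/2 − 42 + 57/2) = -18.
[GEF] = ½·((-7)·(3/2−(-1)) + (-6)·(-1−(-11/3)) + (-3)·(-11/3−(3/2))) = ½·(-35/2 − 16 + 31/2) = -9, so the D-coordinate is (-9)/(-18) = 1/2.
[DGF] = ½·((-9)·(-11/3−(-1)) + (-7)·(-1−(-8)) + (-3)·(-8−(-11/3))) = ½·(24 − 49 + 13) = -6, so the E-coordinate is 1/3.
[DEG] = ½·((-9)·(3/2−(-11/3)) + (-6)·(-11/3−(-8)) + (-7)·(-8−(3/2))) = ½·(-93/2 − 26 + 133/2) = -3, so the F-coordinate is 1/6.
Check: 1/2 + 1/3 + 1/6 = 1.

(1/2, 1/3, 1/6)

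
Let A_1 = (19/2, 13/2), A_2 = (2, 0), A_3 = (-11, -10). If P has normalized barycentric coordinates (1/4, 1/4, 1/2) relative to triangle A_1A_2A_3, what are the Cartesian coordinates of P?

P = (1/4)·A_1 + (1/4)·A_2 + (1/2)·A_3.
x-coordinate: (1/4)·(19/2) + (1/4)·2 + (1/2)·(-11) = -21/8.
y-coordinate: (1/4)·(13/2) + (1/4)·0 + (1/2)·(-10) = -27/8.

(-21/8, -27/8)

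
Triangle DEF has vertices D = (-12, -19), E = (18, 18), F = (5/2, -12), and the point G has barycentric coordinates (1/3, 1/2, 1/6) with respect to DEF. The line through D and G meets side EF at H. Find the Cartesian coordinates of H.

Line DG meets EF where the D-coordinate vanishes; zeroing G's D-weight and renormalizing leaves E, F-weights 1/2 : 1/6 → (3/4, 1/4).
So H = (3/4)·E + (1/4)·F = (113/8, 21/2).

(113/8, 21/2)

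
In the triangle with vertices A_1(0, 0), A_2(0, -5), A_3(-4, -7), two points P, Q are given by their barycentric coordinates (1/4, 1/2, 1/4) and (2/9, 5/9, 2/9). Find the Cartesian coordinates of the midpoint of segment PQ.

Barycentric coordinates of the midpoint are the average: (17/72, 19/36, 17/72).
Converting: (17/72)·A_1 + (19/36)·A_2 + (17/72)·A_3 = (-17/18, -103/24).

(-17/18, -103/24)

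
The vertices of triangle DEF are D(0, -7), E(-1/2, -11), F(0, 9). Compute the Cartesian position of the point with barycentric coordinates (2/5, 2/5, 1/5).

(-1/5, -27/5)

G = (2/5)·D + (2/5)·E + (1/5)·F.
x-coordinate: (2/5)·0 + (2/5)·(-1/2) + (1/5)·0 = -1/5.
y-coordinate: (2/5)·(-7) + (2/5)·(-11) + (1/5)·9 = -27/5.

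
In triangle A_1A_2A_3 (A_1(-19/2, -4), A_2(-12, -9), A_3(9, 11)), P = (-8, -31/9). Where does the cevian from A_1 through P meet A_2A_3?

Barycentric coordinates of P with respect to A_1A_2A_3: (2/3, 2/9, 1/9).
On side A_2A_3 the A_1-coordinate is zero; dropping P's A_1-weight 2/3 and renormalizing the remaining 2/9 : 1/9 gives weights 2/3, 1/3 on A_2, A_3.
Q = (2/3)·(-12, -9) + (1/3)·(9, 11) = (-5, -7/3).

(-5, -7/3)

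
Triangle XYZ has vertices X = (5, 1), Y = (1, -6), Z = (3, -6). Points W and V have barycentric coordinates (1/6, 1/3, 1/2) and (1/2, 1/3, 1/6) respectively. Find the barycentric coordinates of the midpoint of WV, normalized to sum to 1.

(1/3, 1/3, 1/3)

Since both coordinate triples sum to 1, the midpoint's barycentrics are the componentwise average.
(1/6+1/2)/2 = 1/3; similarly 1/3 and 1/3.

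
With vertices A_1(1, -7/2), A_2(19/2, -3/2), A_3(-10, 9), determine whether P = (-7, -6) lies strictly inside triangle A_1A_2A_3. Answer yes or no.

Barycentric coordinates of P: (116/57, -170/171, -7/171).
The three coordinates are positive, negative, negative; a point is interior exactly when all three are positive.

no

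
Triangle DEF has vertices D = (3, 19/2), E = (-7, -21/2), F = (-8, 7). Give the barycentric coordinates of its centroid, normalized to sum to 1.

(1/3, 1/3, 1/3)

The centroid is the average of the vertices, so each weight is 1/3.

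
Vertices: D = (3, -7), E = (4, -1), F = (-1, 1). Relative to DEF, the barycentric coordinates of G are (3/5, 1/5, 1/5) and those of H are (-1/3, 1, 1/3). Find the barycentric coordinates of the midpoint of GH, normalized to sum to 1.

Since both coordinate triples sum to 1, the midpoint's barycentrics are the componentwise average.
(3/5+-1/3)/2 = 2/15; similarly 3/5 and 4/15.

(2/15, 3/5, 4/15)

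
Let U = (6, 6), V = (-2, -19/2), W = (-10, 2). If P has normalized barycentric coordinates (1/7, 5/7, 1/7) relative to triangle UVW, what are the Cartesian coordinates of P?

(-2, -79/14)

P = (1/7)·U + (5/7)·V + (1/7)·W.
x-coordinate: (1/7)·6 + (5/7)·(-2) + (1/7)·(-10) = -2.
y-coordinate: (1/7)·6 + (5/7)·(-19/2) + (1/7)·2 = -79/14.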